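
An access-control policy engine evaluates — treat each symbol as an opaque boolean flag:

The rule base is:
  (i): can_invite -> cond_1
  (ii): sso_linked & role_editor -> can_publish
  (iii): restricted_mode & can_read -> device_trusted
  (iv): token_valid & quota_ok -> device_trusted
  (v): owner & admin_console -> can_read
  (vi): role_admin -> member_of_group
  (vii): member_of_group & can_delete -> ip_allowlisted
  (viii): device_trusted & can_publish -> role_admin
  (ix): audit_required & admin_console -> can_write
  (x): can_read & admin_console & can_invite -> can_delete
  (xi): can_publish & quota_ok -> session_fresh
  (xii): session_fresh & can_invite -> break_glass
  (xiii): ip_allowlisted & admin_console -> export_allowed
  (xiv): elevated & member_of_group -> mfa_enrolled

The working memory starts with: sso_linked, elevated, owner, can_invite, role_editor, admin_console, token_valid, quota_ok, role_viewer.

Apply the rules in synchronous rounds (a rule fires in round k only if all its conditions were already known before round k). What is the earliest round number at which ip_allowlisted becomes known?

4

Round 1: (i) [can_invite -> cond_1]; (ii) [sso_linked & role_editor -> can_publish]; (iv) [token_valid & quota_ok -> device_trusted]; (v) [owner & admin_console -> can_read]. Adds cond_1, can_publish, device_trusted, can_read.
Round 2: (viii) [device_trusted & can_publish -> role_admin]; (x) [can_read & admin_console & can_invite -> can_delete]; (xi) [can_publish & quota_ok -> session_fresh]. Adds role_admin, can_delete, session_fresh.
Round 3: (vi) [role_admin -> member_of_group]; (xii) [session_fresh & can_invite -> break_glass]. Adds member_of_group, break_glass.
Round 4: (vii) [member_of_group & can_delete -> ip_allowlisted]; (xiv) [elevated & member_of_group -> mfa_enrolled]. Adds ip_allowlisted, mfa_enrolled.
ip_allowlisted first appears in round 4.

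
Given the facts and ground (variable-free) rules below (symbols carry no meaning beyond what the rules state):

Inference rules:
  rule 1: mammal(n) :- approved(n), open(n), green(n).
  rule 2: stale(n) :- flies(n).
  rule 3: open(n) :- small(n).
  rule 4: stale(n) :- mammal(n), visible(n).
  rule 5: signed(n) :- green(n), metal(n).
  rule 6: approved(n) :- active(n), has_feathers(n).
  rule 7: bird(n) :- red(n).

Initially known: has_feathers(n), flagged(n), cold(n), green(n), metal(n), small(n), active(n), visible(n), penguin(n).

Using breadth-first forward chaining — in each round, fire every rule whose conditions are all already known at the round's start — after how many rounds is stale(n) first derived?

Round 1: rule 3 [open(n) :- small(n).]; rule 5 [signed(n) :- green(n), metal(n).]; rule 6 [approved(n) :- active(n), has_feathers(n).]. New: open(n), signed(n), approved(n).
Round 2: rule 1 [mammal(n) :- approved(n), open(n), green(n).]. New: mammal(n).
Round 3: rule 4 [stale(n) :- mammal(n), visible(n).]. New: stale(n).
stale(n) first appears in round 3.

3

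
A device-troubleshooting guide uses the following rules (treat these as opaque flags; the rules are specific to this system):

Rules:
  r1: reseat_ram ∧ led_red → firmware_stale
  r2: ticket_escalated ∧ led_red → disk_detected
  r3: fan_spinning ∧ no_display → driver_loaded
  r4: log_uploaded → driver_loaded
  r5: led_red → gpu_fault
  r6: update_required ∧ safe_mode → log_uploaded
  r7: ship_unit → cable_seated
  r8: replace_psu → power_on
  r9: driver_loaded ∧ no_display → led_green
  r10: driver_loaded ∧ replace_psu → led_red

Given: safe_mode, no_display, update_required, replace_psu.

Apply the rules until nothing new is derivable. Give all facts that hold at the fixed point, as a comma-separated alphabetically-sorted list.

Round 1 — r6, r8, derive log_uploaded, power_on.
Round 2 — r4, derive driver_loaded.
Round 3 — r9, r10, derive led_green, led_red.
Round 4 — r5, derive gpu_fault.

driver_loaded, gpu_fault, led_green, led_red, log_uploaded, no_display, power_on, replace_psu, safe_mode, update_required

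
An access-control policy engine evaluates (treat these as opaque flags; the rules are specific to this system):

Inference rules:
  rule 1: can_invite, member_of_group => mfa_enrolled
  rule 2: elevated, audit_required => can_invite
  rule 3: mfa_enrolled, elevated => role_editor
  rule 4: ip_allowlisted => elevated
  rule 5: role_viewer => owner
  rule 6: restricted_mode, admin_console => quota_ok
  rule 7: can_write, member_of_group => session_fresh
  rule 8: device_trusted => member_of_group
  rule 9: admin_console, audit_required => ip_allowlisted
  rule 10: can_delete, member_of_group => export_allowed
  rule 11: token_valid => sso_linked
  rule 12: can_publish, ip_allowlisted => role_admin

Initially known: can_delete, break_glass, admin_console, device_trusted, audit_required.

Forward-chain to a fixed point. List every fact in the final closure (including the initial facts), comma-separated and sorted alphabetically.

admin_console, audit_required, break_glass, can_delete, can_invite, device_trusted, elevated, export_allowed, ip_allowlisted, member_of_group, mfa_enrolled, role_editor

Round 1: rule 8 [device_trusted => member_of_group]; rule 9 [admin_console, audit_required => ip_allowlisted]. Adds member_of_group, ip_allowlisted.
Round 2: rule 4 [ip_allowlisted => elevated]; rule 10 [can_delete, member_of_group => export_allowed]. Adds elevated, export_allowed.
Round 3: rule 2 [elevated, audit_required => can_invite]. Adds can_invite.
Round 4: rule 1 [can_invite, member_of_group => mfa_enrolled]. Adds mfa_enrolled.
Round 5: rule 3 [mfa_enrolled, elevated => role_editor]. Adds role_editor.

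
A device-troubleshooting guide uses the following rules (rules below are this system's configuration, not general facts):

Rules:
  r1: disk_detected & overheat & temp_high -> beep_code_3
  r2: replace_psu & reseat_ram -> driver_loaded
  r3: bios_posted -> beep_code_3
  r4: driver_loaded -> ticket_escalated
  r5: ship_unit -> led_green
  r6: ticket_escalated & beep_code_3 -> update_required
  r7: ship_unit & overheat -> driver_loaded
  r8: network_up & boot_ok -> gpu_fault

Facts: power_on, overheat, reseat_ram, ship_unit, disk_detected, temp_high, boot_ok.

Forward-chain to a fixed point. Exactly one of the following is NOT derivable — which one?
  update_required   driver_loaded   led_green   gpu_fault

gpu_fault

Round 1: r1 [disk_detected & overheat & temp_high -> beep_code_3]; r5 [ship_unit -> led_green]; r7 [ship_unit & overheat -> driver_loaded]. Adds beep_code_3, led_green, driver_loaded.
Round 2: r4 [driver_loaded -> ticket_escalated]. Adds ticket_escalated.
Round 3: r6 [ticket_escalated & beep_code_3 -> update_required]. Adds update_required.
Derived: driver_loaded (round 1), led_green (round 1), update_required (round 3). gpu_fault never appears in any round.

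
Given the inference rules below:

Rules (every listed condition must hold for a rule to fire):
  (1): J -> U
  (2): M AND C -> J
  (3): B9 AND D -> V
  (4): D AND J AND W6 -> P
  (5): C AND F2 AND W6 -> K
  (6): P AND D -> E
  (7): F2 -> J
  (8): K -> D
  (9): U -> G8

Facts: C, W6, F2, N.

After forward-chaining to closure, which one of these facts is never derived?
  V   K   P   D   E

V

Round 1: (5) [C AND F2 AND W6 -> K]; (7) [F2 -> J]. Adds K, J.
Round 2: (1) [J -> U]; (8) [K -> D]. Adds U, D.
Round 3: (4) [D AND J AND W6 -> P]; (9) [U -> G8]. Adds P, G8.
Round 4: (6) [P AND D -> E]. Adds E.
Derived: D (round 2), P (round 3), E (round 4), K (round 1). V never appears in any round.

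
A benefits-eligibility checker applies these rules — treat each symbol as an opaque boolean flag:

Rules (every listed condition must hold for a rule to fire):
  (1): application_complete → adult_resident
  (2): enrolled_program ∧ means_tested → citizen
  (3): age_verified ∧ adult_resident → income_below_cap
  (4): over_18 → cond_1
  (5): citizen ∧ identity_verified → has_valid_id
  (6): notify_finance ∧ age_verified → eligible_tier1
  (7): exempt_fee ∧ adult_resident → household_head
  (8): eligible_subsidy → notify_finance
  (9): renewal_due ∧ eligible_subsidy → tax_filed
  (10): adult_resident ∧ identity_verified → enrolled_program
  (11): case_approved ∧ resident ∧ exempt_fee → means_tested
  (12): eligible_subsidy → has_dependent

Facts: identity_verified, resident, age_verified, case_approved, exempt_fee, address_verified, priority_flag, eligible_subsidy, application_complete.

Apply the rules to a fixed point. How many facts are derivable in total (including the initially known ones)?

19

Round 1: (1) [application_complete → adult_resident]; (8) [eligible_subsidy → notify_finance]; (11) [case_approved ∧ resident ∧ exempt_fee → means_tested]; (12) [eligible_subsidy → has_dependent]. New: adult_resident, notify_finance, means_tested, has_dependent.
Round 2: (3) [age_verified ∧ adult_resident → income_below_cap]; (6) [notify_finance ∧ age_verified → eligible_tier1]; (7) [exempt_fee ∧ adult_resident → household_head]; (10) [adult_resident ∧ identity_verified → enrolled_program]. New: income_below_cap, eligible_tier1, household_head, enrolled_program.
Round 3: (2) [enrolled_program ∧ means_tested → citizen]. New: citizen.
Round 4: (5) [citizen ∧ identity_verified → has_valid_id]. New: has_valid_id.
Closure: {address_verified, adult_resident, age_verified, application_complete, case_approved, citizen, eligible_subsidy, eligible_tier1, enrolled_program, exempt_fee, has_dependent, has_valid_id, household_head, identity_verified, income_below_cap, means_tested, notify_finance, priority_flag, resident} — 19 facts.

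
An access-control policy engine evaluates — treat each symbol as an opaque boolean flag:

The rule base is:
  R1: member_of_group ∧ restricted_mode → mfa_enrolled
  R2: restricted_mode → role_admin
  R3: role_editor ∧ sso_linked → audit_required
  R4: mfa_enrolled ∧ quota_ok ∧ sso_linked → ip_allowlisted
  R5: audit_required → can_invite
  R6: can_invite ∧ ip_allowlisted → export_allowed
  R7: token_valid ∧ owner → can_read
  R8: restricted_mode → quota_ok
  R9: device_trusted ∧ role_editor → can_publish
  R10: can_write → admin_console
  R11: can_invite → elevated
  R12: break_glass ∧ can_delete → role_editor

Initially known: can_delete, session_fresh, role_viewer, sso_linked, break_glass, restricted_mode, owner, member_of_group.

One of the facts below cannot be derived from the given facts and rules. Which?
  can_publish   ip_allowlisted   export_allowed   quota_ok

Round 1: R1 [member_of_group ∧ restricted_mode → mfa_enrolled]; R2 [restricted_mode → role_admin]; R8 [restricted_mode → quota_ok]; R12 [break_glass ∧ can_delete → role_editor]. Adds mfa_enrolled, role_admin, quota_ok, role_editor.
Round 2: R3 [role_editor ∧ sso_linked → audit_required]; R4 [mfa_enrolled ∧ quota_ok ∧ sso_linked → ip_allowlisted]. Adds audit_required, ip_allowlisted.
Round 3: R5 [audit_required → can_invite]. Adds can_invite.
Round 4: R6 [can_invite ∧ ip_allowlisted → export_allowed]; R11 [can_invite → elevated]. Adds export_allowed, elevated.
Derived: ip_allowlisted (round 2), export_allowed (round 4), quota_ok (round 1). can_publish never appears in any round.

can_publish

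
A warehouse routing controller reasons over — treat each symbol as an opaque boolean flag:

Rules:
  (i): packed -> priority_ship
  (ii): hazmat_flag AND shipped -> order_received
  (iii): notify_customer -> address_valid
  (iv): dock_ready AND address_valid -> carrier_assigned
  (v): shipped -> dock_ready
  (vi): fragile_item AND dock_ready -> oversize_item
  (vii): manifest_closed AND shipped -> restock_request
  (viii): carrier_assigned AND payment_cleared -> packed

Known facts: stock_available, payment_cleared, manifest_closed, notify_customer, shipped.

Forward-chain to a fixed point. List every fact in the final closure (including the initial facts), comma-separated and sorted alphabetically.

address_valid, carrier_assigned, dock_ready, manifest_closed, notify_customer, packed, payment_cleared, priority_ship, restock_request, shipped, stock_available

Round 1 fires (iii), (v), (vii), giving address_valid, dock_ready, restock_request.
Round 2 fires (iv), giving carrier_assigned.
Round 3 fires (viii), giving packed.
Round 4 fires (i), giving priority_ship.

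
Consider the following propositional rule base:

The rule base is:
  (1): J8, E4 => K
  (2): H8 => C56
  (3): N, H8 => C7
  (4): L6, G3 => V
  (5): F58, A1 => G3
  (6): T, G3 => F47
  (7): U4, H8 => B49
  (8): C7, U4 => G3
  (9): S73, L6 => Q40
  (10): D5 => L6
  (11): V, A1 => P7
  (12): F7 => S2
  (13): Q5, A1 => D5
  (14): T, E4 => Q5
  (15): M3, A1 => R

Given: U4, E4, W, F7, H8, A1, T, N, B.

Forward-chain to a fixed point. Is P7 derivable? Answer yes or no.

[1] (2) [H8 => C56]; (3) [N, H8 => C7]; (7) [U4, H8 => B49]; (12) [F7 => S2]; (14) [T, E4 => Q5]. ⇒ new: C56, C7, B49, S2, Q5.
[2] (8) [C7, U4 => G3]; (13) [Q5, A1 => D5]. ⇒ new: G3, D5.
[3] (6) [T, G3 => F47]; (10) [D5 => L6]. ⇒ new: F47, L6.
[4] (4) [L6, G3 => V]. ⇒ new: V.
[5] (11) [V, A1 => P7]. ⇒ new: P7.
P7 appears in round 5, so it is derivable.

yes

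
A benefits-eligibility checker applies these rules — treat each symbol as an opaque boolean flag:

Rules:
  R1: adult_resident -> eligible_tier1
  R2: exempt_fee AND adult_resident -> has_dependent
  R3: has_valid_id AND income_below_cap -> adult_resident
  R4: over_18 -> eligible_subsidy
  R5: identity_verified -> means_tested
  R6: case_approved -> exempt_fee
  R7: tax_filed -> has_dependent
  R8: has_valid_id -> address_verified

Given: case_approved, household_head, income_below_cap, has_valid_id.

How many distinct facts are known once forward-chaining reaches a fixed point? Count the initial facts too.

Round 1 — R3, R6, R8, derive adult_resident, exempt_fee, address_verified.
Round 2 — R1, R2, derive eligible_tier1, has_dependent.
Closure: {address_verified, adult_resident, case_approved, eligible_tier1, exempt_fee, has_dependent, has_valid_id, household_head, income_below_cap} — 9 facts.

9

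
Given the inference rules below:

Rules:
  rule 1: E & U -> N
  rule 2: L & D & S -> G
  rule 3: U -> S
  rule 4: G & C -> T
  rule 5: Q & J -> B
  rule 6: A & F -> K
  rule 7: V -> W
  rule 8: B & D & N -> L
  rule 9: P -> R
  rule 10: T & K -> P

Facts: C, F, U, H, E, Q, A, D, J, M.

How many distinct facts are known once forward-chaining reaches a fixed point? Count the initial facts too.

19

[1] rule 1 [E & U -> N]; rule 3 [U -> S]; rule 5 [Q & J -> B]; rule 6 [A & F -> K]. ⇒ new: N, S, B, K.
[2] rule 8 [B & D & N -> L]. ⇒ new: L.
[3] rule 2 [L & D & S -> G]. ⇒ new: G.
[4] rule 4 [G & C -> T]. ⇒ new: T.
[5] rule 10 [T & K -> P]. ⇒ new: P.
[6] rule 9 [P -> R]. ⇒ new: R.
Closure: {A, B, C, D, E, F, G, H, J, K, L, M, N, P, Q, R, S, T, U} — 19 facts.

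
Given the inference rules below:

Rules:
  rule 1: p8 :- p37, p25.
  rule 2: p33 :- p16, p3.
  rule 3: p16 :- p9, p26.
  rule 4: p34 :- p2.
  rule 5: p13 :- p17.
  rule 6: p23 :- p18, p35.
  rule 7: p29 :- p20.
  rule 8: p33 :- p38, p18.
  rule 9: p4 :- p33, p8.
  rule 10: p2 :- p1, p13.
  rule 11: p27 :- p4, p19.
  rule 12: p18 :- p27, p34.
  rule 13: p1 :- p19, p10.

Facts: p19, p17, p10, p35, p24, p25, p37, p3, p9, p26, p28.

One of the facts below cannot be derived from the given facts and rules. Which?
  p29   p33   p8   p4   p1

p29

Round 1 fires rule 1, rule 3, rule 5, rule 13, giving p8, p16, p13, p1.
Round 2 fires rule 2, rule 10, giving p33, p2.
Round 3 fires rule 4, rule 9, giving p34, p4.
Round 4 fires rule 11, giving p27.
Round 5 fires rule 12, giving p18.
Round 6 fires rule 6, giving p23.
Derived: p33 (round 2), p1 (round 1), p4 (round 3), p8 (round 1). p29 never appears in any round.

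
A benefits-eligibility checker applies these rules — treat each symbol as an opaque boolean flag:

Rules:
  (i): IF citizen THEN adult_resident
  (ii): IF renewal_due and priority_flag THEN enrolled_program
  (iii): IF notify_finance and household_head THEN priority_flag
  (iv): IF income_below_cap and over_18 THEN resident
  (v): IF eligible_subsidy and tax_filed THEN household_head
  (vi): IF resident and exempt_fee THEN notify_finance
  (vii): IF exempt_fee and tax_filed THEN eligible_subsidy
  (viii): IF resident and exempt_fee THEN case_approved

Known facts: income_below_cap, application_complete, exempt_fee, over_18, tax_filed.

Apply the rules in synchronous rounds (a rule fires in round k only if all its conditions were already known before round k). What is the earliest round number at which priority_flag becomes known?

Round 1: (iv) [IF income_below_cap and over_18 THEN resident]; (vii) [IF exempt_fee and tax_filed THEN eligible_subsidy]. Adds resident, eligible_subsidy.
Round 2: (v) [IF eligible_subsidy and tax_filed THEN household_head]; (vi) [IF resident and exempt_fee THEN notify_finance]; (viii) [IF resident and exempt_fee THEN case_approved]. Adds household_head, notify_finance, case_approved.
Round 3: (iii) [IF notify_finance and household_head THEN priority_flag]. Adds priority_flag.
priority_flag first appears in round 3.

3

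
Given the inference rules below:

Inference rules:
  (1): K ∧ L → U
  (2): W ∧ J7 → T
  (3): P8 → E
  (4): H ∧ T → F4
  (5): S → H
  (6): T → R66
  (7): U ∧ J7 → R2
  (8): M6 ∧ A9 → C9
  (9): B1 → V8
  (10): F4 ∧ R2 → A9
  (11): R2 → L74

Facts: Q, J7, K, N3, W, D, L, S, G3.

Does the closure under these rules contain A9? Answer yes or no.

yes

Round 1 — (1), (2), (5), derive U, T, H.
Round 2 — (4), (6), (7), derive F4, R66, R2.
Round 3 — (10), (11), derive A9, L74.
A9 appears in round 3, so it is derivable.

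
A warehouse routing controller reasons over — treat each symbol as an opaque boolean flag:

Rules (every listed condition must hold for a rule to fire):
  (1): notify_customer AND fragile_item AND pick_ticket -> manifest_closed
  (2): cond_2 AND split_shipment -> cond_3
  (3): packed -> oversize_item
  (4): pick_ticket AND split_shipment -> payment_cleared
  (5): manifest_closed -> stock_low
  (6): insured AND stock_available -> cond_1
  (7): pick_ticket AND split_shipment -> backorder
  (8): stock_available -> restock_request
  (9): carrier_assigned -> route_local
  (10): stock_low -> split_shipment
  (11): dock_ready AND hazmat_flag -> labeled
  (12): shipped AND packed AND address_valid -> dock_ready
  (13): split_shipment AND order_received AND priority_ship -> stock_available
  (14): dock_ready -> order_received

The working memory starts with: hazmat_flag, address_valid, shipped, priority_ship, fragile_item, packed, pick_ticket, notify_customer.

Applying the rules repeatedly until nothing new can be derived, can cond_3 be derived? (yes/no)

no

Round 1 fires (1), (3), (12), giving manifest_closed, oversize_item, dock_ready.
Round 2 fires (5), (11), (14), giving stock_low, labeled, order_received.
Round 3 fires (10), giving split_shipment.
Round 4 fires (4), (7), (13), giving payment_cleared, backorder, stock_available.
Round 5 fires (8), giving restock_request.
Fixed point reached. cond_3 is concluded only by (2); (2) needs cond_2 (never derived).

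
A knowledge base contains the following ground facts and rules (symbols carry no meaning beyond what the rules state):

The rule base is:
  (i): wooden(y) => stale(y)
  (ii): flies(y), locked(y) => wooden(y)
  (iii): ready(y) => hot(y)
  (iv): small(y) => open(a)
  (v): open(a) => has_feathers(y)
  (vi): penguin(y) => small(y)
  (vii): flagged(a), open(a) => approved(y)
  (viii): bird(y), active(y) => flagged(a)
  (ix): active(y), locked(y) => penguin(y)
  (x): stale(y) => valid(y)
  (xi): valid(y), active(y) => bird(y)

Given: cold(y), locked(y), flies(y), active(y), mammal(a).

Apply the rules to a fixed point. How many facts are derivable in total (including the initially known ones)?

[1] (ii) [flies(y), locked(y) => wooden(y)]; (ix) [active(y), locked(y) => penguin(y)]. ⇒ new: wooden(y), penguin(y).
[2] (i) [wooden(y) => stale(y)]; (vi) [penguin(y) => small(y)]. ⇒ new: stale(y), small(y).
[3] (iv) [small(y) => open(a)]; (x) [stale(y) => valid(y)]. ⇒ new: open(a), valid(y).
[4] (v) [open(a) => has_feathers(y)]; (xi) [valid(y), active(y) => bird(y)]. ⇒ new: has_feathers(y), bird(y).
[5] (viii) [bird(y), active(y) => flagged(a)]. ⇒ new: flagged(a).
[6] (vii) [flagged(a), open(a) => approved(y)]. ⇒ new: approved(y).
Closure: {active(y), approved(y), bird(y), cold(y), flagged(a), flies(y), has_feathers(y), locked(y), mammal(a), open(a), penguin(y), small(y), stale(y), valid(y), wooden(y)} — 15 facts.

15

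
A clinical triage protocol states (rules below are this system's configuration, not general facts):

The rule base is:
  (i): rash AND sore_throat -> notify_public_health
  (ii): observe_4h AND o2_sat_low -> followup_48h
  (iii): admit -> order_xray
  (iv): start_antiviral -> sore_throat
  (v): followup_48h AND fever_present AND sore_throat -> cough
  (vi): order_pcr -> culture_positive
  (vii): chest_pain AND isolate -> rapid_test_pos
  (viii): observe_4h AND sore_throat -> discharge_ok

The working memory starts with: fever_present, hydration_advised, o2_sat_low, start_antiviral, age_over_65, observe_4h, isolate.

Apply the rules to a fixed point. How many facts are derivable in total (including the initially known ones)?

11

Round 1 fires (ii), (iv), giving followup_48h, sore_throat.
Round 2 fires (v), (viii), giving cough, discharge_ok.
Closure: {age_over_65, cough, discharge_ok, fever_present, followup_48h, hydration_advised, isolate, o2_sat_low, observe_4h, sore_throat, start_antiviral} — 11 facts.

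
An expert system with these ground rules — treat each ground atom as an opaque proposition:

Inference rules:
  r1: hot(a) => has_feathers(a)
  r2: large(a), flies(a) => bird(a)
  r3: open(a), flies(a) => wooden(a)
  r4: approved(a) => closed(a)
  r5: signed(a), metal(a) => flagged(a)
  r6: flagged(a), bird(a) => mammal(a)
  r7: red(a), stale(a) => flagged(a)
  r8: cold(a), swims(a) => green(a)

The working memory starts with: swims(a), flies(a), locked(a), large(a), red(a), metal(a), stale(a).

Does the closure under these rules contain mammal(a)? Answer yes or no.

yes

Round 1 fires r2, r7, giving bird(a), flagged(a).
Round 2 fires r6, giving mammal(a).
mammal(a) appears in round 2, so it is derivable.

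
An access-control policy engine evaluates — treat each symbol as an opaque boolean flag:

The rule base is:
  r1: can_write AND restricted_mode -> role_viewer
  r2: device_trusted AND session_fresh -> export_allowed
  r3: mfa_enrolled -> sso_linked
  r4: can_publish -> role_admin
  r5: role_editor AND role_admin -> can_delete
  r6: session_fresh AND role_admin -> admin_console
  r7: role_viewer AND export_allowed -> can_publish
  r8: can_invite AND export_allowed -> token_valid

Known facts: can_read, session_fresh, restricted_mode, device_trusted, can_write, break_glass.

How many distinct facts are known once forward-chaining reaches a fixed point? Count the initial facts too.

11

Round 1 — r1, r2, derive role_viewer, export_allowed.
Round 2 — r7, derive can_publish.
Round 3 — r4, derive role_admin.
Round 4 — r6, derive admin_console.
Closure: {admin_console, break_glass, can_publish, can_read, can_write, device_trusted, export_allowed, restricted_mode, role_admin, role_viewer, session_fresh} — 11 facts.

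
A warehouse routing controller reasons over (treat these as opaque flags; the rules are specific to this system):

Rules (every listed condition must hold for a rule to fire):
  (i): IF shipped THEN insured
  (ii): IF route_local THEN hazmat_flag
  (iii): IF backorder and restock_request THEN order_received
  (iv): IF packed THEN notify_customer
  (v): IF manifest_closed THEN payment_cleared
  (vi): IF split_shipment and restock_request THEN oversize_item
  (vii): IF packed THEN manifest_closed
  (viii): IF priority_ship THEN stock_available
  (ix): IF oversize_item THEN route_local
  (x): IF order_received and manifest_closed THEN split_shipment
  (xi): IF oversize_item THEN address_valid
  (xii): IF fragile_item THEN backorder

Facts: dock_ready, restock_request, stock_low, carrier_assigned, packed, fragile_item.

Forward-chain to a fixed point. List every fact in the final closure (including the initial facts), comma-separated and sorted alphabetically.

address_valid, backorder, carrier_assigned, dock_ready, fragile_item, hazmat_flag, manifest_closed, notify_customer, order_received, oversize_item, packed, payment_cleared, restock_request, route_local, split_shipment, stock_low

Round 1 fires (iv), (vii), (xii), giving notify_customer, manifest_closed, backorder.
Round 2 fires (iii), (v), giving order_received, payment_cleared.
Round 3 fires (x), giving split_shipment.
Round 4 fires (vi), giving oversize_item.
Round 5 fires (ix), (xi), giving route_local, address_valid.
Round 6 fires (ii), giving hazmat_flag.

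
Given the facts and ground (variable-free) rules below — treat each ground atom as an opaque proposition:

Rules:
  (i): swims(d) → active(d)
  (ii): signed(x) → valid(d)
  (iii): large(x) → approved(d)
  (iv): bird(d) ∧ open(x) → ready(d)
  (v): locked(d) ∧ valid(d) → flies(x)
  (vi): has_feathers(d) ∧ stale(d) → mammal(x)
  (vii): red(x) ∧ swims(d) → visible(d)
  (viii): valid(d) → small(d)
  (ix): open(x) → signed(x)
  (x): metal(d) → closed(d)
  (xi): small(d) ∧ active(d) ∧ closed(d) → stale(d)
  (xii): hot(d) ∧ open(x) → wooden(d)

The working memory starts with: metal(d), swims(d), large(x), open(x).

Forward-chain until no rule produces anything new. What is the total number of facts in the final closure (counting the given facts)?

Round 1: (i) [swims(d) → active(d)]; (iii) [large(x) → approved(d)]; (ix) [open(x) → signed(x)]; (x) [metal(d) → closed(d)]. Adds active(d), approved(d), signed(x), closed(d).
Round 2: (ii) [signed(x) → valid(d)]. Adds valid(d).
Round 3: (viii) [valid(d) → small(d)]. Adds small(d).
Round 4: (xi) [small(d) ∧ active(d) ∧ closed(d) → stale(d)]. Adds stale(d).
Closure: {active(d), approved(d), closed(d), large(x), metal(d), open(x), signed(x), small(d), stale(d), swims(d), valid(d)} — 11 facts.

11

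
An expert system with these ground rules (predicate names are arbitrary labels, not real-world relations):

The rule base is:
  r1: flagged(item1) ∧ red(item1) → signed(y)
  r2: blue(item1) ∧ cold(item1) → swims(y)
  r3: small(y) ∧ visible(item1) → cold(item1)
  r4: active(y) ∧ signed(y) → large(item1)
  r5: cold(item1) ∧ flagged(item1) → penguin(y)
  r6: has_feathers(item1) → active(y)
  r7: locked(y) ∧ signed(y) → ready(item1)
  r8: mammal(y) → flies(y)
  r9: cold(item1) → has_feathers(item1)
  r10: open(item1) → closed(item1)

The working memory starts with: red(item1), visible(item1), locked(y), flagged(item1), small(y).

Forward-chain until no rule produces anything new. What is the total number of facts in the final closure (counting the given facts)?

Round 1: r1 [flagged(item1) ∧ red(item1) → signed(y)]; r3 [small(y) ∧ visible(item1) → cold(item1)]. New: signed(y), cold(item1).
Round 2: r5 [cold(item1) ∧ flagged(item1) → penguin(y)]; r7 [locked(y) ∧ signed(y) → ready(item1)]; r9 [cold(item1) → has_feathers(item1)]. New: penguin(y), ready(item1), has_feathers(item1).
Round 3: r6 [has_feathers(item1) → active(y)]. New: active(y).
Round 4: r4 [active(y) ∧ signed(y) → large(item1)]. New: large(item1).
Closure: {active(y), cold(item1), flagged(item1), has_feathers(item1), large(item1), locked(y), penguin(y), ready(item1), red(item1), signed(y), small(y), visible(item1)} — 12 facts.

12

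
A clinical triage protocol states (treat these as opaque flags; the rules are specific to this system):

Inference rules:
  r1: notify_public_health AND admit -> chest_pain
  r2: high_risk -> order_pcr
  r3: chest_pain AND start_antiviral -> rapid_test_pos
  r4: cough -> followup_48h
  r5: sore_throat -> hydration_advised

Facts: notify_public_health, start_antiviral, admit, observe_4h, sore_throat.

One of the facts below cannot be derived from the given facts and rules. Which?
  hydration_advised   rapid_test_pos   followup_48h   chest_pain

[1] r1 [notify_public_health AND admit -> chest_pain]; r5 [sore_throat -> hydration_advised]. ⇒ new: chest_pain, hydration_advised.
[2] r3 [chest_pain AND start_antiviral -> rapid_test_pos]. ⇒ new: rapid_test_pos.
Derived: rapid_test_pos (round 2), hydration_advised (round 1), chest_pain (round 1). followup_48h never appears in any round.

followup_48h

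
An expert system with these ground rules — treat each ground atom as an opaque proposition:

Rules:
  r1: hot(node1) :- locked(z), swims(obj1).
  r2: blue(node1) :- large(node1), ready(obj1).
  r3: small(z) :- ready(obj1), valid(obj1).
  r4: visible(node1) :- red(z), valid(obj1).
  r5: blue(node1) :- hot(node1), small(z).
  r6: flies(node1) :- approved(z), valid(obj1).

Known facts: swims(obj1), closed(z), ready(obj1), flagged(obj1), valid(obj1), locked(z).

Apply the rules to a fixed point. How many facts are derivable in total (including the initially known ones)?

9

[1] r1 [hot(node1) :- locked(z), swims(obj1).]; r3 [small(z) :- ready(obj1), valid(obj1).]. ⇒ new: hot(node1), small(z).
[2] r5 [blue(node1) :- hot(node1), small(z).]. ⇒ new: blue(node1).
Closure: {blue(node1), closed(z), flagged(obj1), hot(node1), locked(z), ready(obj1), small(z), swims(obj1), valid(obj1)} — 9 facts.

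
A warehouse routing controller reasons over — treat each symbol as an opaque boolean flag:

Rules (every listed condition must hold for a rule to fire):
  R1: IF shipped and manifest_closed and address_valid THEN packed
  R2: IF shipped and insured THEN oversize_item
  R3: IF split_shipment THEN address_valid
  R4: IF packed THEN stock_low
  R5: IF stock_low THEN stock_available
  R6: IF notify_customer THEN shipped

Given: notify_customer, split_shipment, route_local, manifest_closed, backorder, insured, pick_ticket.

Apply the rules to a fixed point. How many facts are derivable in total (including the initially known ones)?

13

Round 1: R3 [IF split_shipment THEN address_valid]; R6 [IF notify_customer THEN shipped]. Adds address_valid, shipped.
Round 2: R1 [IF shipped and manifest_closed and address_valid THEN packed]; R2 [IF shipped and insured THEN oversize_item]. Adds packed, oversize_item.
Round 3: R4 [IF packed THEN stock_low]. Adds stock_low.
Round 4: R5 [IF stock_low THEN stock_available]. Adds stock_available.
Closure: {address_valid, backorder, insured, manifest_closed, notify_customer, oversize_item, packed, pick_ticket, route_local, shipped, split_shipment, stock_available, stock_low} — 13 facts.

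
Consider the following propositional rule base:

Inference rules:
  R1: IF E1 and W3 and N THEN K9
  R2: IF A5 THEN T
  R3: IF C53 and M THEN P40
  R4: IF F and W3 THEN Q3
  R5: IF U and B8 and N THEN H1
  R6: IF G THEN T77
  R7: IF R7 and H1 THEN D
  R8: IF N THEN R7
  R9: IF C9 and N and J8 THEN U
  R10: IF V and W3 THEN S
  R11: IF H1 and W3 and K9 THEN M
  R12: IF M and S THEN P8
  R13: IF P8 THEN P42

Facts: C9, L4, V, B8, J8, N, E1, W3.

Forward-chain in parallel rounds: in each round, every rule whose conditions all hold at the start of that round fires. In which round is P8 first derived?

4

Round 1: R1 [IF E1 and W3 and N THEN K9]; R8 [IF N THEN R7]; R9 [IF C9 and N and J8 THEN U]; R10 [IF V and W3 THEN S]. New: K9, R7, U, S.
Round 2: R5 [IF U and B8 and N THEN H1]. New: H1.
Round 3: R7 [IF R7 and H1 THEN D]; R11 [IF H1 and W3 and K9 THEN M]. New: D, M.
Round 4: R12 [IF M and S THEN P8]. New: P8.
P8 first appears in round 4.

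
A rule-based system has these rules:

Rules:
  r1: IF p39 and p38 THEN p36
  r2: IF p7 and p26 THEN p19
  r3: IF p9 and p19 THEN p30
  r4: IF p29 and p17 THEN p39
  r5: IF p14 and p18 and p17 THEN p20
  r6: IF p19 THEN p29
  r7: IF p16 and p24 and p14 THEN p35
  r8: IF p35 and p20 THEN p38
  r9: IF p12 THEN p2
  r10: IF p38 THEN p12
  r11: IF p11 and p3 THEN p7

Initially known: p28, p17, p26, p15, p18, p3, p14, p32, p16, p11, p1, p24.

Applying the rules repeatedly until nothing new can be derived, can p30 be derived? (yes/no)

Round 1 fires r5, r7, r11, giving p20, p35, p7.
Round 2 fires r2, r8, giving p19, p38.
Round 3 fires r6, r10, giving p29, p12.
Round 4 fires r4, r9, giving p39, p2.
Round 5 fires r1, giving p36.
Fixed point reached. p30 is concluded only by r3; r3 needs p9 (never derived).

no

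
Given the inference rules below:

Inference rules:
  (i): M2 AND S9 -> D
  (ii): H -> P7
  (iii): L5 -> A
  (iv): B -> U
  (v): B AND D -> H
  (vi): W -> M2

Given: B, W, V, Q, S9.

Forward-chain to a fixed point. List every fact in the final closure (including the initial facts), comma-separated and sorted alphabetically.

B, D, H, M2, P7, Q, S9, U, V, W

Round 1: (iv) [B -> U]; (vi) [W -> M2]. New: U, M2.
Round 2: (i) [M2 AND S9 -> D]. New: D.
Round 3: (v) [B AND D -> H]. New: H.
Round 4: (ii) [H -> P7]. New: P7.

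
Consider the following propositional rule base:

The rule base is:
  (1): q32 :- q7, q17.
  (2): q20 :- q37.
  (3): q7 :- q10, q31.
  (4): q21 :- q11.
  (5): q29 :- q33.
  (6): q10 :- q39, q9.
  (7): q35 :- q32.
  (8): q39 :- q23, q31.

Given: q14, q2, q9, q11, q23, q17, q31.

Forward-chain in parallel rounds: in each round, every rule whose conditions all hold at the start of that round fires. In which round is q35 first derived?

Round 1 fires (4), (8), giving q21, q39.
Round 2 fires (6), giving q10.
Round 3 fires (3), giving q7.
Round 4 fires (1), giving q32.
Round 5 fires (7), giving q35.
q35 first appears in round 5.

5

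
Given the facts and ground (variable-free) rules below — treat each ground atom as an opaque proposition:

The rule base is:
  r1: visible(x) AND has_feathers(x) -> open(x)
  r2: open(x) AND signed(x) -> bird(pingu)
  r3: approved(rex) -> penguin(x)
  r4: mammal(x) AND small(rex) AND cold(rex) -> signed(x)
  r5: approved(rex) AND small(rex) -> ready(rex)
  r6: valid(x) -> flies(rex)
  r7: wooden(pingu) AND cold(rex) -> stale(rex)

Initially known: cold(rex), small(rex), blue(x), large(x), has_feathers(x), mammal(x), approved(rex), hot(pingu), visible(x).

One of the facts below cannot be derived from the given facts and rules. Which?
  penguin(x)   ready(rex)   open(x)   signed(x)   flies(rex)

flies(rex)

[1] r1 [visible(x) AND has_feathers(x) -> open(x)]; r3 [approved(rex) -> penguin(x)]; r4 [mammal(x) AND small(rex) AND cold(rex) -> signed(x)]; r5 [approved(rex) AND small(rex) -> ready(rex)]. ⇒ new: open(x), penguin(x), signed(x), ready(rex).
[2] r2 [open(x) AND signed(x) -> bird(pingu)]. ⇒ new: bird(pingu).
Derived: penguin(x) (round 1), ready(rex) (round 1), signed(x) (round 1), open(x) (round 1). flies(rex) never appears in any round.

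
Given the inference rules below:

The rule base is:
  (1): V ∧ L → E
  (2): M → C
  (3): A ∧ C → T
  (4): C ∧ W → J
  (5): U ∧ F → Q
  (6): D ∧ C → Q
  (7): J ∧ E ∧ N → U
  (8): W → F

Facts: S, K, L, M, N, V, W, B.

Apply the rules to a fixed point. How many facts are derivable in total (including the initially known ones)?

Round 1 — (1), (2), (8), derive E, C, F.
Round 2 — (4), derive J.
Round 3 — (7), derive U.
Round 4 — (5), derive Q.
Closure: {B, C, E, F, J, K, L, M, N, Q, S, U, V, W} — 14 facts.

14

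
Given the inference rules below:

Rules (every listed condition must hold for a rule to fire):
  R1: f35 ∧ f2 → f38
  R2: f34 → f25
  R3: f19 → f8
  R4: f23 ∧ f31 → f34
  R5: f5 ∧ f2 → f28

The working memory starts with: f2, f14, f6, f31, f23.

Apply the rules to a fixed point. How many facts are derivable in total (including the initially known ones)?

Round 1: R4 [f23 ∧ f31 → f34]. New: f34.
Round 2: R2 [f34 → f25]. New: f25.
Closure: {f14, f2, f23, f25, f31, f34, f6} — 7 facts.

7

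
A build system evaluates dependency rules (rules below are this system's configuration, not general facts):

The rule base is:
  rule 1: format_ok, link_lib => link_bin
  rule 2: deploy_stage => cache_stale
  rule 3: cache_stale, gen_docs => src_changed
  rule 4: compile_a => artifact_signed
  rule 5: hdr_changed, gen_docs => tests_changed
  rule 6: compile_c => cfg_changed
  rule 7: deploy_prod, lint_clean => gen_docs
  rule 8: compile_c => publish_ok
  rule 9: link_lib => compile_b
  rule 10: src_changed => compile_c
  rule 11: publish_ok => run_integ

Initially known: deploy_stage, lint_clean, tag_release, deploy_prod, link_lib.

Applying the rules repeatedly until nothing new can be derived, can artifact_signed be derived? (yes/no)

Round 1: rule 2 [deploy_stage => cache_stale]; rule 7 [deploy_prod, lint_clean => gen_docs]; rule 9 [link_lib => compile_b]. New: cache_stale, gen_docs, compile_b.
Round 2: rule 3 [cache_stale, gen_docs => src_changed]. New: src_changed.
Round 3: rule 10 [src_changed => compile_c]. New: compile_c.
Round 4: rule 6 [compile_c => cfg_changed]; rule 8 [compile_c => publish_ok]. New: cfg_changed, publish_ok.
Round 5: rule 11 [publish_ok => run_integ]. New: run_integ.
Fixed point reached. artifact_signed is concluded only by rule 4; rule 4 needs compile_a (never derived).

no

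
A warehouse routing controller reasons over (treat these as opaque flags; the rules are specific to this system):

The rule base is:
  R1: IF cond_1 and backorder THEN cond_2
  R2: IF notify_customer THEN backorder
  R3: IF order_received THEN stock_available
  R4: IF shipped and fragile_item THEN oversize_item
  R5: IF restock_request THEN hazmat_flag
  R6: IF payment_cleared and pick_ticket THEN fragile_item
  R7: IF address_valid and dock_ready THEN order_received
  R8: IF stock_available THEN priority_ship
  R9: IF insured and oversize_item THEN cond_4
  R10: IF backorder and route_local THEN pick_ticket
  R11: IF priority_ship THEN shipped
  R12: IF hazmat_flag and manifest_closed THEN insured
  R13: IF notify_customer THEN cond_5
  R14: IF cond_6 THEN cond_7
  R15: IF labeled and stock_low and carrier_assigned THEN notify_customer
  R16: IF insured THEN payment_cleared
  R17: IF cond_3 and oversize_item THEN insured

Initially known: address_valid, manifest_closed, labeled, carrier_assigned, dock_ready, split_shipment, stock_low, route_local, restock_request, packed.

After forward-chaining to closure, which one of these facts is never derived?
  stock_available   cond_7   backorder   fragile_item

cond_7

[1] R5 [IF restock_request THEN hazmat_flag]; R7 [IF address_valid and dock_ready THEN order_received]; R15 [IF labeled and stock_low and carrier_assigned THEN notify_customer]. ⇒ new: hazmat_flag, order_received, notify_customer.
[2] R2 [IF notify_customer THEN backorder]; R3 [IF order_received THEN stock_available]; R12 [IF hazmat_flag and manifest_closed THEN insured]; R13 [IF notify_customer THEN cond_5]. ⇒ new: backorder, stock_available, insured, cond_5.
[3] R8 [IF stock_available THEN priority_ship]; R10 [IF backorder and route_local THEN pick_ticket]; R16 [IF insured THEN payment_cleared]. ⇒ new: priority_ship, pick_ticket, payment_cleared.
[4] R6 [IF payment_cleared and pick_ticket THEN fragile_item]; R11 [IF priority_ship THEN shipped]. ⇒ new: fragile_item, shipped.
[5] R4 [IF shipped and fragile_item THEN oversize_item]. ⇒ new: oversize_item.
[6] R9 [IF insured and oversize_item THEN cond_4]. ⇒ new: cond_4.
Derived: fragile_item (round 4), stock_available (round 2), backorder (round 2). cond_7 never appears in any round.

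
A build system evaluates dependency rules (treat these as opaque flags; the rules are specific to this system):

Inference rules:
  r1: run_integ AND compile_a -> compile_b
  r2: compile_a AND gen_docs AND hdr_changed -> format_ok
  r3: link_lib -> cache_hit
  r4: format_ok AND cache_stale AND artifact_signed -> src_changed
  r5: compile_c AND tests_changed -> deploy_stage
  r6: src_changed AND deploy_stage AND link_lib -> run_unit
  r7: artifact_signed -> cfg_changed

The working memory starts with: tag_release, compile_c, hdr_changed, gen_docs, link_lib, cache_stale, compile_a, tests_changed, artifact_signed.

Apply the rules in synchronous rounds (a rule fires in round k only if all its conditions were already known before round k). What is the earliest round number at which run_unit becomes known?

Round 1: r2 [compile_a AND gen_docs AND hdr_changed -> format_ok]; r3 [link_lib -> cache_hit]; r5 [compile_c AND tests_changed -> deploy_stage]; r7 [artifact_signed -> cfg_changed]. New: format_ok, cache_hit, deploy_stage, cfg_changed.
Round 2: r4 [format_ok AND cache_stale AND artifact_signed -> src_changed]. New: src_changed.
Round 3: r6 [src_changed AND deploy_stage AND link_lib -> run_unit]. New: run_unit.
run_unit first appears in round 3.

3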